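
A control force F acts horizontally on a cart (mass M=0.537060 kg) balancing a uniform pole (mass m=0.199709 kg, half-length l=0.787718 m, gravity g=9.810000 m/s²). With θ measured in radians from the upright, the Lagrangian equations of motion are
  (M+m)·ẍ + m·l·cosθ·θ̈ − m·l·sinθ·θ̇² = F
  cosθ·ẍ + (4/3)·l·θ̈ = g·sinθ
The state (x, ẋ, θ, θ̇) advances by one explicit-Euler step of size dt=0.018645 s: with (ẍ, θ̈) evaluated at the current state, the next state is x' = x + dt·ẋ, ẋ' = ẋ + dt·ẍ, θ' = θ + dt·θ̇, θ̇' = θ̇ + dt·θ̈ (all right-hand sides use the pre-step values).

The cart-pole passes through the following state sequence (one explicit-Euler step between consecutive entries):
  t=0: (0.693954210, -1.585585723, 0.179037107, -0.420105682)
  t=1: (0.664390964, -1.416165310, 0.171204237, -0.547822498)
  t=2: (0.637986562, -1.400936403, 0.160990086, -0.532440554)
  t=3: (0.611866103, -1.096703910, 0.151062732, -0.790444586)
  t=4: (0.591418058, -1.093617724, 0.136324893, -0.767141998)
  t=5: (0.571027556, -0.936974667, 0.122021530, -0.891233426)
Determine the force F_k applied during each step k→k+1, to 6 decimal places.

step 0→1:
  ẍ = (ẋ'−ẋ)/dt = (-1.416165310−-1.585585723)/0.018645 = 9.086641
  θ̈ = (θ̇'−θ̇)/dt = (-0.547822498−-0.420105682)/0.018645 = -6.849923
  sinθ=0.178082, cosθ=0.984016
  F = (M+m)·ẍ + m·l·cosθ·θ̈ − m·l·sinθ·θ̇² = 6.694755 + -1.060367 − 0.004944 = 5.629444
step 1→2:
  ẍ = (ẋ'−ẋ)/dt = (-1.400936403−-1.416165310)/0.018645 = 0.816782
  θ̈ = (θ̇'−θ̇)/dt = (-0.532440554−-0.547822498)/0.018645 = 0.824990
  sinθ=0.170369, cosθ=0.985380
  F = (M+m)·ẍ + m·l·cosθ·θ̈ − m·l·sinθ·θ̇² = 0.601780 + 0.127885 − 0.008043 = 0.721622
step 2→3:
  ẍ = (ẋ'−ẋ)/dt = (-1.096703910−-1.400936403)/0.018645 = 16.317109
  θ̈ = (θ̇'−θ̇)/dt = (-0.790444586−-0.532440554)/0.018645 = -13.837706
  sinθ=0.160296, cosθ=0.987069
  F = (M+m)·ẍ + m·l·cosθ·θ̈ − m·l·sinθ·θ̇² = 12.021940 + -2.148721 − 0.007149 = 9.866070
step 3→4:
  ẍ = (ẋ'−ẋ)/dt = (-1.093617724−-1.096703910)/0.018645 = 0.165524
  θ̈ = (θ̇'−θ̇)/dt = (-0.767141998−-0.790444586)/0.018645 = 1.249804
  sinθ=0.150489, cosθ=0.988612
  F = (M+m)·ẍ + m·l·cosθ·θ̈ − m·l·sinθ·θ̇² = 0.121953 + 0.194373 − 0.014792 = 0.301534
step 4→5:
  ẍ = (ẋ'−ẋ)/dt = (-0.936974667−-1.093617724)/0.018645 = 8.401344
  θ̈ = (θ̇'−θ̇)/dt = (-0.891233426−-0.767141998)/0.018645 = -6.655480
  sinθ=0.135903, cosθ=0.990722
  F = (M+m)·ẍ + m·l·cosθ·θ̈ − m·l·sinθ·θ̇² = 6.189850 + -1.037289 − 0.012582 = 5.139979

F_0 = 5.629444 N
F_1 = 0.721622 N
F_2 = 9.866070 N
F_3 = 0.301534 N
F_4 = 5.139979 N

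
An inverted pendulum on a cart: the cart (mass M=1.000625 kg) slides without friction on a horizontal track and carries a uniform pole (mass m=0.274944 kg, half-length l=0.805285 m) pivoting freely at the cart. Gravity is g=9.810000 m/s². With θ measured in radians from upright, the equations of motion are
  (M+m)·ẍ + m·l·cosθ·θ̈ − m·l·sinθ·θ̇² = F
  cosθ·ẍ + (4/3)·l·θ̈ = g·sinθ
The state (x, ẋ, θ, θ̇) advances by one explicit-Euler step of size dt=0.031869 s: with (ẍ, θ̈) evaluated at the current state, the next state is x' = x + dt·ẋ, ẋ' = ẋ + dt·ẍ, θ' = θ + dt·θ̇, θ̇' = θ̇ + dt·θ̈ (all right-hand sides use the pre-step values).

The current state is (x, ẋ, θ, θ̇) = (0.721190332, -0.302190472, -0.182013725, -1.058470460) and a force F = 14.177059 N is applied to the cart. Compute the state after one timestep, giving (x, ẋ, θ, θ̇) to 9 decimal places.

sinθ=-0.181010400, cosθ=0.983481182
temp = (F + m·l·θ̇²·sinθ)/(M+m) = (14.177059 + -0.044900882)/1.275569 = 11.079101263
θ̈ = (g·sinθ − cosθ·temp)/(l·(4/3 − m·cos²θ/(M+m))) = -13.989244822
ẍ = temp − m·l·θ̈·cosθ/(M+m) = 13.467188707
Euler: x'=0.721190332+0.031869·-0.302190472=0.711559824, ẋ'=-0.302190472+0.031869·13.467188707=0.126995365
       θ'=-0.182013725+0.031869·-1.058470460=-0.215746120, θ̇'=-1.058470460+0.031869·-13.989244822=-1.504293703

(0.711559824, 0.126995365, -0.215746120, -1.504293703)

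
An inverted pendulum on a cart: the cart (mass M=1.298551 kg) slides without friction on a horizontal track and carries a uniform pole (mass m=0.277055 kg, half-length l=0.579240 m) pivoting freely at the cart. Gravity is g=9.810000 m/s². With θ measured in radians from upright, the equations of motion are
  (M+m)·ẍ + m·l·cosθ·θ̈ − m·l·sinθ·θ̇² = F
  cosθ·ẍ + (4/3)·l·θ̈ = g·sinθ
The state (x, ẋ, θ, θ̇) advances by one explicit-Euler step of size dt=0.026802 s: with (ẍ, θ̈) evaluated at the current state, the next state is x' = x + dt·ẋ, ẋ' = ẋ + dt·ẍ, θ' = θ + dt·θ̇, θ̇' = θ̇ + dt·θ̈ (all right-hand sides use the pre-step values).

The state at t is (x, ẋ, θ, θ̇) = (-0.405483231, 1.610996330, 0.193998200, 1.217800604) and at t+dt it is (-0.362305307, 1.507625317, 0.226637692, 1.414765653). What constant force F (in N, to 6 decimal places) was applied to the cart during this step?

ẍ = (ẋ'−ẋ)/dt = (1.507625317−1.610996330)/0.026802 = -3.856840
θ̈ = (θ̇'−θ̇)/dt = (1.414765653−1.217800604)/0.026802 = 7.348894
sinθ=0.192784, cosθ=0.981241
F = (M+m)·ẍ + m·l·cosθ·θ̈ − m·l·sinθ·θ̇² = -6.076860 + 1.157237 − 0.045882 = -4.965505

F = -4.965505 N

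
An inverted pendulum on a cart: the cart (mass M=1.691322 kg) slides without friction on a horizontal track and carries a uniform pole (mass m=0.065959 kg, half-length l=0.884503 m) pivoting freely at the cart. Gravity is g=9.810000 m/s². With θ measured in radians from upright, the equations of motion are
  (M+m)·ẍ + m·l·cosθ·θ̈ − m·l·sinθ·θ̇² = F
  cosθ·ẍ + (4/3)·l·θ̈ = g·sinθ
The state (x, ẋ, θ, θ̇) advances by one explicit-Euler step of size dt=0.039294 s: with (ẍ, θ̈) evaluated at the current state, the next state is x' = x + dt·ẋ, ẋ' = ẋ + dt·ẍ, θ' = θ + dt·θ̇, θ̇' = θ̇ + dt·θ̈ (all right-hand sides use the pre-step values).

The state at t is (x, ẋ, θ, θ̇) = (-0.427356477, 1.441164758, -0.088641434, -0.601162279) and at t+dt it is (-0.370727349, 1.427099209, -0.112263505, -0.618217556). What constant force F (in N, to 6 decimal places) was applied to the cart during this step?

F = -0.652387 N

ẍ = (ẋ'−ẋ)/dt = (1.427099209−1.441164758)/0.039294 = -0.357957
θ̈ = (θ̇'−θ̇)/dt = (-0.618217556−-0.601162279)/0.039294 = -0.434043
sinθ=-0.088525, cosθ=0.996074
F = (M+m)·ẍ + m·l·cosθ·θ̈ − m·l·sinθ·θ̇² = -0.629030 + -0.025223 − -0.001866 = -0.652387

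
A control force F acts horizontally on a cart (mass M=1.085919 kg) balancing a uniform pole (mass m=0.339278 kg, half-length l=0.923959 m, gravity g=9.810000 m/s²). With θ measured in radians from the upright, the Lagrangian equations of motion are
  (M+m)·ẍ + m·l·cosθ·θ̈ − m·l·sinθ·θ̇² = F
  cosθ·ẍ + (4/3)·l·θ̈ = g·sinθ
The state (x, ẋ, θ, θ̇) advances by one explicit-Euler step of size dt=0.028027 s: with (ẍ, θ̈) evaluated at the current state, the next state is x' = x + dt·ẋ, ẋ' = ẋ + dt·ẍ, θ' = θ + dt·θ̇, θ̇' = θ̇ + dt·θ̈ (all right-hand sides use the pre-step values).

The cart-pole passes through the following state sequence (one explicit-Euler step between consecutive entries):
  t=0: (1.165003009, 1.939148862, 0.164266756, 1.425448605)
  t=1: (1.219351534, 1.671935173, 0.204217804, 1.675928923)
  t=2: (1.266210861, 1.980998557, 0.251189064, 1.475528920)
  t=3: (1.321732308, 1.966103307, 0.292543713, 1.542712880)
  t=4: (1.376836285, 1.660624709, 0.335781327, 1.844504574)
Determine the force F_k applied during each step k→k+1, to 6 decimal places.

step 0→1:
  ẍ = (ẋ'−ẋ)/dt = (1.671935173−1.939148862)/0.028027 = -9.534152
  θ̈ = (θ̇'−θ̇)/dt = (1.675928923−1.425448605)/0.028027 = 8.937108
  sinθ=0.163529, cosθ=0.986539
  F = (M+m)·ẍ + m·l·cosθ·θ̈ − m·l·sinθ·θ̇² = -13.588045 + 2.763882 − 0.104161 = -10.928325
step 1→2:
  ẍ = (ẋ'−ẋ)/dt = (1.980998557−1.671935173)/0.028027 = 11.027344
  θ̈ = (θ̇'−θ̇)/dt = (1.475528920−1.675928923)/0.028027 = -7.150248
  sinθ=0.202801, cosθ=0.979220
  F = (M+m)·ẍ + m·l·cosθ·θ̈ − m·l·sinθ·θ̇² = 15.716138 + -2.194875 − 0.178563 = 13.342701
step 2→3:
  ẍ = (ẋ'−ẋ)/dt = (1.966103307−1.980998557)/0.028027 = -0.531461
  θ̈ = (θ̇'−θ̇)/dt = (1.542712880−1.475528920)/0.028027 = 2.397116
  sinθ=0.248556, cosθ=0.968618
  F = (M+m)·ẍ + m·l·cosθ·θ̈ − m·l·sinθ·θ̇² = -0.757436 + 0.727863 − 0.169640 = -0.199213
step 3→4:
  ẍ = (ẋ'−ẋ)/dt = (1.660624709−1.966103307)/0.028027 = -10.899440
  θ̈ = (θ̇'−θ̇)/dt = (1.844504574−1.542712880)/0.028027 = 10.767891
  sinθ=0.288389, cosθ=0.957513
  F = (M+m)·ẍ + m·l·cosθ·θ̈ − m·l·sinθ·θ̇² = -15.533849 + 3.232094 − 0.215158 = -12.516913

F_0 = -10.928325 N
F_1 = 13.342701 N
F_2 = -0.199213 N
F_3 = -12.516913 N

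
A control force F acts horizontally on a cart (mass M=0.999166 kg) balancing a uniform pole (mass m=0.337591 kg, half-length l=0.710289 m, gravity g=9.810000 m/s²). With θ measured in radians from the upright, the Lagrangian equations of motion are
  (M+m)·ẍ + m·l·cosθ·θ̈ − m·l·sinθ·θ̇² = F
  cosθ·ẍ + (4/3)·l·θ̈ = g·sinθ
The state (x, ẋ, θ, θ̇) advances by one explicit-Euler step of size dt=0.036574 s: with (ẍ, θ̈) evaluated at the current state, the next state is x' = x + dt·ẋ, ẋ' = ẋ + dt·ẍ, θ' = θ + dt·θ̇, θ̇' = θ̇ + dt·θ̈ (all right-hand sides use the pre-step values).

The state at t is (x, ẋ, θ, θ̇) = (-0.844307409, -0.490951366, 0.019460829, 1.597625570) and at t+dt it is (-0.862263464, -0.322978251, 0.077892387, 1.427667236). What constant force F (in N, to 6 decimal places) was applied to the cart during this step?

ẍ = (ẋ'−ẋ)/dt = (-0.322978251−-0.490951366)/0.036574 = 4.592692
θ̈ = (θ̇'−θ̇)/dt = (1.427667236−1.597625570)/0.036574 = -4.646971
sinθ=0.019460, cosθ=0.999811
F = (M+m)·ẍ + m·l·cosθ·θ̈ − m·l·sinθ·θ̇² = 6.139313 + -1.114073 − 0.011910 = 5.013330

F = 5.013330 N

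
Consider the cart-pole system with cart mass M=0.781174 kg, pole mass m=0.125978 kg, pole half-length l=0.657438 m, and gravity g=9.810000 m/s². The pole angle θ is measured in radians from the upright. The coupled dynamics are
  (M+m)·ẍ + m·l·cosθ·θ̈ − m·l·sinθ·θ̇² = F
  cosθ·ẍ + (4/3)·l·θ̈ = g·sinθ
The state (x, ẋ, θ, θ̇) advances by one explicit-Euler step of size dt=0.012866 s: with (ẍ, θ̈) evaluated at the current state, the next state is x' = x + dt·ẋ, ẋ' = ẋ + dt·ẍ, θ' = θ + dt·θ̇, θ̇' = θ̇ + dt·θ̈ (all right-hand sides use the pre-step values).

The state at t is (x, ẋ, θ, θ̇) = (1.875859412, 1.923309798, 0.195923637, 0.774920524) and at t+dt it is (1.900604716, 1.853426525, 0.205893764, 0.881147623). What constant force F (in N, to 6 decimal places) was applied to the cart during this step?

ẍ = (ẋ'−ẋ)/dt = (1.853426525−1.923309798)/0.012866 = -5.431624
θ̈ = (θ̇'−θ̇)/dt = (0.881147623−0.774920524)/0.012866 = 8.256420
sinθ=0.194673, cosθ=0.980868
F = (M+m)·ẍ + m·l·cosθ·θ̈ − m·l·sinθ·θ̇² = -4.927308 + 0.670737 − 0.009682 = -4.266254

F = -4.266254 N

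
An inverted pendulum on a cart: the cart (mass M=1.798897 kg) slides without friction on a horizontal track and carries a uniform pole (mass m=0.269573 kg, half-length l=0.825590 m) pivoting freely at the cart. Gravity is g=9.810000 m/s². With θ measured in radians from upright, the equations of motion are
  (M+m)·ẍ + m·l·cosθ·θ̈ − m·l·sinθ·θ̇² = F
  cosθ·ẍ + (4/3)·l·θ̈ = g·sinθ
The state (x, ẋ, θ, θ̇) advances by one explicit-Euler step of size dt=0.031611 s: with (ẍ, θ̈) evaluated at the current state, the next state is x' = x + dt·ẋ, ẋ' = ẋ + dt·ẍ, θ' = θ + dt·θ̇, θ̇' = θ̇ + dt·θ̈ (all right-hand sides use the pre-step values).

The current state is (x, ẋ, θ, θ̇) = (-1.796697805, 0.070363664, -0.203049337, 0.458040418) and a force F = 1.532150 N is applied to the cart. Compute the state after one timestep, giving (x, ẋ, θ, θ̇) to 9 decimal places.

(-1.794473539, 0.102648675, -0.188570221, 0.372504894)

sinθ=-0.201656956, cosθ=0.979456212
temp = (F + m·l·θ̇²·sinθ)/(M+m) = (1.532150 + -0.009415895)/2.068470 = 0.736164462
θ̈ = (g·sinθ − cosθ·temp)/(l·(4/3 − m·cos²θ/(M+m))) = -2.705878472
ẍ = temp − m·l·θ̈·cosθ/(M+m) = 1.021322030
Euler: x'=-1.796697805+0.031611·0.070363664=-1.794473539, ẋ'=0.070363664+0.031611·1.021322030=0.102648675
       θ'=-0.203049337+0.031611·0.458040418=-0.188570221, θ̇'=0.458040418+0.031611·-2.705878472=0.372504894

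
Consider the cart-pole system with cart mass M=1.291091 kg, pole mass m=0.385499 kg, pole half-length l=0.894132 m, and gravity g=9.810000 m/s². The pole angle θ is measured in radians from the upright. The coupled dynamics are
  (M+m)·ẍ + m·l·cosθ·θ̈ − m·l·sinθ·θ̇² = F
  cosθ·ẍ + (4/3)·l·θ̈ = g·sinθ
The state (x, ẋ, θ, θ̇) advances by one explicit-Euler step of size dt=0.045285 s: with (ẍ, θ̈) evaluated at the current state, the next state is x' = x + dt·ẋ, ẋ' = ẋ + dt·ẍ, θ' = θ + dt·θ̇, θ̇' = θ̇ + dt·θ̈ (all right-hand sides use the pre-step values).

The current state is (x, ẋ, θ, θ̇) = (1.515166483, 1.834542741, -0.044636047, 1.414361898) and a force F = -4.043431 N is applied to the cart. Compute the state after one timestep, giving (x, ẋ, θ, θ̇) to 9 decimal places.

sinθ=-0.044621227, cosθ=0.999003977
temp = (F + m·l·θ̇²·sinθ)/(M+m) = (-4.043431 + -0.030767166)/1.676590 = -2.430050380
θ̈ = (g·sinθ − cosθ·temp)/(l·(4/3 − m·cos²θ/(M+m))) = 2.016110820
ẍ = temp − m·l·θ̈·cosθ/(M+m) = -2.844125980
Euler: x'=1.515166483+0.045285·1.834542741=1.598243751, ẋ'=1.834542741+0.045285·-2.844125980=1.705746496
       θ'=-0.044636047+0.045285·1.414361898=0.019413332, θ̇'=1.414361898+0.045285·2.016110820=1.505661476

(1.598243751, 1.705746496, 0.019413332, 1.505661476)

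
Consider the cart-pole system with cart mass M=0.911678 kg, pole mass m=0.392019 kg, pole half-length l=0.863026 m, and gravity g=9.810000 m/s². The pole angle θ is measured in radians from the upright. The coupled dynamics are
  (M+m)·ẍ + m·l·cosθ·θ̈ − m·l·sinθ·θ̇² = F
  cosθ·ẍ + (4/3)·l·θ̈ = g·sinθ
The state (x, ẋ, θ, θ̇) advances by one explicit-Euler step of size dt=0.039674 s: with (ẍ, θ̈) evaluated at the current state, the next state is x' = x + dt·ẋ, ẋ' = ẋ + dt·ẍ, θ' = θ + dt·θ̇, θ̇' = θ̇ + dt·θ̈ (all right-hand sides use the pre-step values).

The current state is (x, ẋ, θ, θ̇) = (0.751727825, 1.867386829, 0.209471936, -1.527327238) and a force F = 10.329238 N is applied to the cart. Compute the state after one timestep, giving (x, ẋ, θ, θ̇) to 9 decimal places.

(0.825814530, 2.251815300, 0.148876755, -1.783773640)

sinθ=0.207943408, cosθ=0.978140859
temp = (F + m·l·θ̇²·sinθ)/(M+m) = (10.329238 + 0.164112003)/1.303697 = 8.048917811
θ̈ = (g·sinθ − cosθ·temp)/(l·(4/3 − m·cos²θ/(M+m))) = -6.463840357
ẍ = temp − m·l·θ̈·cosθ/(M+m) = 9.689682694
Euler: x'=0.751727825+0.039674·1.867386829=0.825814530, ẋ'=1.867386829+0.039674·9.689682694=2.251815300
       θ'=0.209471936+0.039674·-1.527327238=0.148876755, θ̇'=-1.527327238+0.039674·-6.463840357=-1.783773640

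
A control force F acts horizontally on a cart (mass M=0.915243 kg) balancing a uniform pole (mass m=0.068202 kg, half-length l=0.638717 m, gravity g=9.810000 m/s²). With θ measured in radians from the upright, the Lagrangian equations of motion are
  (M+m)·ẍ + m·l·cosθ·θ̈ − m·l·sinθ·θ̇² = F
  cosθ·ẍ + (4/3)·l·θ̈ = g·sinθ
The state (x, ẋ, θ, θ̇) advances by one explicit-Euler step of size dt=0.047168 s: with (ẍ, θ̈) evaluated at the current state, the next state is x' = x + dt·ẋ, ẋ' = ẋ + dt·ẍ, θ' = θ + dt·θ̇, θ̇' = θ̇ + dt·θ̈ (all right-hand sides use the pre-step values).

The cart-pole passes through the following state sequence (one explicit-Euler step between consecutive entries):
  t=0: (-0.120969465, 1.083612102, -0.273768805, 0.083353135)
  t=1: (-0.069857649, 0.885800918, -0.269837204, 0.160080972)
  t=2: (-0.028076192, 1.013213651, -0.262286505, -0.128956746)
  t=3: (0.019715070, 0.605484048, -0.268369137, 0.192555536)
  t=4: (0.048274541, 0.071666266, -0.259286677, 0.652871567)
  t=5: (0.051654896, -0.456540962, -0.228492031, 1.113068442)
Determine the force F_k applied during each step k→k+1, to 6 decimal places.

step 0→1:
  ẍ = (ẋ'−ẋ)/dt = (0.885800918−1.083612102)/0.047168 = -4.193758
  θ̈ = (θ̇'−θ̇)/dt = (0.160080972−0.083353135)/0.047168 = 1.626693
  sinθ=-0.270362, cosθ=0.962759
  F = (M+m)·ẍ + m·l·cosθ·θ̈ − m·l·sinθ·θ̇² = -4.124330 + 0.068223 − -0.000082 = -4.056026
step 1→2:
  ẍ = (ẋ'−ẋ)/dt = (1.013213651−0.885800918)/0.047168 = 2.701254
  θ̈ = (θ̇'−θ̇)/dt = (-0.128956746−0.160080972)/0.047168 = -6.127835
  sinθ=-0.266575, cosθ=0.963814
  F = (M+m)·ẍ + m·l·cosθ·θ̈ − m·l·sinθ·θ̇² = 2.656534 + -0.257280 − -0.000298 = 2.399552
step 2→3:
  ẍ = (ẋ'−ẋ)/dt = (0.605484048−1.013213651)/0.047168 = -8.644200
  θ̈ = (θ̇'−θ̇)/dt = (0.192555536−-0.128956746)/0.047168 = 6.816322
  sinθ=-0.259290, cosθ=0.965800
  F = (M+m)·ẍ + m·l·cosθ·θ̈ − m·l·sinθ·θ̇² = -8.501095 + 0.286776 − -0.000188 = -8.214131
step 3→4:
  ẍ = (ẋ'−ẋ)/dt = (0.071666266−0.605484048)/0.047168 = -11.317372
  θ̈ = (θ̇'−θ̇)/dt = (0.652871567−0.192555536)/0.047168 = 9.759075
  sinθ=-0.265159, cosθ=0.964205
  F = (M+m)·ẍ + m·l·cosθ·θ̈ − m·l·sinθ·θ̇² = -11.130012 + 0.409905 − -0.000428 = -10.719679
step 4→5:
  ẍ = (ẋ'−ẋ)/dt = (-0.456540962−0.071666266)/0.047168 = -11.198423
  θ̈ = (θ̇'−θ̇)/dt = (1.113068442−0.652871567)/0.047168 = 9.756548
  sinθ=-0.256391, cosθ=0.966573
  F = (M+m)·ẍ + m·l·cosθ·θ̈ − m·l·sinθ·θ̇² = -11.013033 + 0.410806 − -0.004761 = -10.597467

F_0 = -4.056026 N
F_1 = 2.399552 N
F_2 = -8.214131 N
F_3 = -10.719679 N
F_4 = -10.597467 N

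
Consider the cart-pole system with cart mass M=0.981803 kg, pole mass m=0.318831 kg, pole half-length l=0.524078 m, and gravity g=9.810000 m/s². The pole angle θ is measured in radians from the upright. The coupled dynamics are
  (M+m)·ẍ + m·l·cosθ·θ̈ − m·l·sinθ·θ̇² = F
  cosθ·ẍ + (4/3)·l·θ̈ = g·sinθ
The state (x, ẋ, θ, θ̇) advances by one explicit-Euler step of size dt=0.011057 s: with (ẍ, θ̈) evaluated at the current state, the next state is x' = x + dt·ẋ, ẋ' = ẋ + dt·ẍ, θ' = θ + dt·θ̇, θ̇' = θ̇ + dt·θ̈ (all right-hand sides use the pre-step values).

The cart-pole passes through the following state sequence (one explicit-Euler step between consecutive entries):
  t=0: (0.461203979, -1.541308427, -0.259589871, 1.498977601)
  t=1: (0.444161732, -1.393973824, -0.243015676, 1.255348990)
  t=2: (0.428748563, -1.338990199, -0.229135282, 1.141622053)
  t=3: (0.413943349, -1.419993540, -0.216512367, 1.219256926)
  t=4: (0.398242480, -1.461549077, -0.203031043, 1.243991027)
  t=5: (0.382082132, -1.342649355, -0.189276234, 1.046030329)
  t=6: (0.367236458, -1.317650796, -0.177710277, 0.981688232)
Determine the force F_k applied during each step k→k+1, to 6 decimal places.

F_0 = 13.868990 N
F_1 = 4.862951 N
F_2 = -8.336406 N
F_3 = -4.469760 N
F_4 = 11.108188 N
F_5 = 2.020011 N

step 0→1:
  ẍ = (ẋ'−ẋ)/dt = (-1.393973824−-1.541308427)/0.011057 = 13.325007
  θ̈ = (θ̇'−θ̇)/dt = (1.255348990−1.498977601)/0.011057 = -22.033880
  sinθ=-0.256684, cosθ=0.966495
  F = (M+m)·ẍ + m·l·cosθ·θ̈ − m·l·sinθ·θ̇² = 17.330957 + -3.558338 − -0.096371 = 13.868990
step 1→2:
  ẍ = (ẋ'−ẋ)/dt = (-1.338990199−-1.393973824)/0.011057 = 4.972744
  θ̈ = (θ̇'−θ̇)/dt = (1.141622053−1.255348990)/0.011057 = -10.285515
  sinθ=-0.240631, cosθ=0.970617
  F = (M+m)·ẍ + m·l·cosθ·θ̈ − m·l·sinθ·θ̇² = 6.467719 + -1.668131 − -0.063363 = 4.862951
step 2→3:
  ẍ = (ẋ'−ẋ)/dt = (-1.419993540−-1.338990199)/0.011057 = -7.325978
  θ̈ = (θ̇'−θ̇)/dt = (1.219256926−1.141622053)/0.011057 = 7.021332
  sinθ=-0.227135, cosθ=0.973863
  F = (M+m)·ẍ + m·l·cosθ·θ̈ − m·l·sinθ·θ̇² = -9.528416 + 1.142547 − -0.049464 = -8.336406
step 3→4:
  ẍ = (ẋ'−ẋ)/dt = (-1.461549077−-1.419993540)/0.011057 = -3.758301
  θ̈ = (θ̇'−θ̇)/dt = (1.243991027−1.219256926)/0.011057 = 2.236963
  sinθ=-0.214825, cosθ=0.976653
  F = (M+m)·ẍ + m·l·cosθ·θ̈ − m·l·sinθ·θ̇² = -4.888174 + 0.365053 − -0.053362 = -4.469760
step 4→5:
  ẍ = (ẋ'−ẋ)/dt = (-1.342649355−-1.461549077)/0.011057 = 10.753344
  θ̈ = (θ̇'−θ̇)/dt = (1.046030329−1.243991027)/0.011057 = -17.903654
  sinθ=-0.201639, cosθ=0.979460
  F = (M+m)·ẍ + m·l·cosθ·θ̈ − m·l·sinθ·θ̇² = 13.986165 + -2.930116 − -0.052139 = 11.108188
step 5→6:
  ẍ = (ẋ'−ẋ)/dt = (-1.317650796−-1.342649355)/0.011057 = 2.260881
  θ̈ = (θ̇'−θ̇)/dt = (0.981688232−1.046030329)/0.011057 = -5.819128
  sinθ=-0.188148, cosθ=0.982141
  F = (M+m)·ẍ + m·l·cosθ·θ̈ − m·l·sinθ·θ̇² = 2.940578 + -0.954966 − -0.034399 = 2.020011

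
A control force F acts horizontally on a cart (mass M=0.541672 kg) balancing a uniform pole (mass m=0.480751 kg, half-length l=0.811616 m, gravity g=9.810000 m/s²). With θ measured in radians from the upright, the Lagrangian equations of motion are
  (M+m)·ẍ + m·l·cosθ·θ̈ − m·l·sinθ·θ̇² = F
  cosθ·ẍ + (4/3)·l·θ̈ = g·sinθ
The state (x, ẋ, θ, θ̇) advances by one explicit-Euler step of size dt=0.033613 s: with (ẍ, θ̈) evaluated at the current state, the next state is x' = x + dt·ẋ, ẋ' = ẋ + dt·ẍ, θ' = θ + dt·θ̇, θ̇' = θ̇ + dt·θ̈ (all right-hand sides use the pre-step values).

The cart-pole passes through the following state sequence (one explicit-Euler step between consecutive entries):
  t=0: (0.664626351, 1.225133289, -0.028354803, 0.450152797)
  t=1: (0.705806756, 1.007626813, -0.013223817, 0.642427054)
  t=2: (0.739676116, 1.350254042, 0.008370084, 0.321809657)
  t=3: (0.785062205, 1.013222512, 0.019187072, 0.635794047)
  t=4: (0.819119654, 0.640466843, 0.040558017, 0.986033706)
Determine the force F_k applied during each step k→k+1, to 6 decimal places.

step 0→1:
  ẍ = (ẋ'−ẋ)/dt = (1.007626813−1.225133289)/0.033613 = -6.470903
  θ̈ = (θ̇'−θ̇)/dt = (0.642427054−0.450152797)/0.033613 = 5.720235
  sinθ=-0.028351, cosθ=0.999598
  F = (M+m)·ẍ + m·l·cosθ·θ̈ − m·l·sinθ·θ̇² = -6.616000 + 2.231054 − -0.002242 = -4.382705
step 1→2:
  ẍ = (ẋ'−ẋ)/dt = (1.350254042−1.007626813)/0.033613 = 10.193295
  θ̈ = (θ̇'−θ̇)/dt = (0.321809657−0.642427054)/0.033613 = -9.538494
  sinθ=-0.013223, cosθ=0.999913
  F = (M+m)·ẍ + m·l·cosθ·θ̈ − m·l·sinθ·θ̇² = 10.421859 + -3.721454 − -0.002129 = 6.702535
step 2→3:
  ẍ = (ẋ'−ẋ)/dt = (1.013222512−1.350254042)/0.033613 = -10.026821
  θ̈ = (θ̇'−θ̇)/dt = (0.635794047−0.321809657)/0.033613 = 9.341159
  sinθ=0.008370, cosθ=0.999965
  F = (M+m)·ẍ + m·l·cosθ·θ̈ − m·l·sinθ·θ̇² = -10.251652 + 3.644655 − 0.000338 = -6.607336
step 3→4:
  ẍ = (ẋ'−ẋ)/dt = (0.640466843−1.013222512)/0.033613 = -11.089628
  θ̈ = (θ̇'−θ̇)/dt = (0.986033706−0.635794047)/0.033613 = 10.419768
  sinθ=0.019186, cosθ=0.999816
  F = (M+m)·ẍ + m·l·cosθ·θ̈ − m·l·sinθ·θ̇² = -11.338291 + 4.064891 − 0.003026 = -7.276426

F_0 = -4.382705 N
F_1 = 6.702535 N
F_2 = -6.607336 N
F_3 = -7.276426 N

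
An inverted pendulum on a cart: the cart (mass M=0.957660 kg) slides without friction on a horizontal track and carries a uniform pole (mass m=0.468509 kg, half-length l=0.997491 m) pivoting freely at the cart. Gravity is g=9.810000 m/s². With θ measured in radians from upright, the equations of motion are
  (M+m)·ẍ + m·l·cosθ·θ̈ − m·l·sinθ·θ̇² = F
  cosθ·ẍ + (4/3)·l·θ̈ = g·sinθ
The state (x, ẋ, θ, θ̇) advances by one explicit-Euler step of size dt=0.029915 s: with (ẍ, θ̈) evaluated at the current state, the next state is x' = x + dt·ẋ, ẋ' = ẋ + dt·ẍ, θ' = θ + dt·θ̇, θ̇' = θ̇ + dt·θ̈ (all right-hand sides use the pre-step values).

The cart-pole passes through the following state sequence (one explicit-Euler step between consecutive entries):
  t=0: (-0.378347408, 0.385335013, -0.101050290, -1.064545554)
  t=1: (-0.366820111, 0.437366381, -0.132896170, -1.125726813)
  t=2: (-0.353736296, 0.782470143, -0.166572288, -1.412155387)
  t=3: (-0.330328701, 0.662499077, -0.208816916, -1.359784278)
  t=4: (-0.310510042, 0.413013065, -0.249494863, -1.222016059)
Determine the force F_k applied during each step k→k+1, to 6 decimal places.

F_0 = 1.583071 N
F_1 = 12.095821 N
F_2 = -4.758166 N
F_3 = -9.609407 N

step 0→1:
  ẍ = (ẋ'−ẋ)/dt = (0.437366381−0.385335013)/0.029915 = 1.739307
  θ̈ = (θ̇'−θ̇)/dt = (-1.125726813−-1.064545554)/0.029915 = -2.045170
  sinθ=-0.100878, cosθ=0.994899
  F = (M+m)·ẍ + m·l·cosθ·θ̈ − m·l·sinθ·θ̇² = 2.480546 + -0.950901 − -0.053426 = 1.583071
step 1→2:
  ẍ = (ẋ'−ẋ)/dt = (0.782470143−0.437366381)/0.029915 = 11.536144
  θ̈ = (θ̇'−θ̇)/dt = (-1.412155387−-1.125726813)/0.029915 = -9.574748
  sinθ=-0.132505, cosθ=0.991182
  F = (M+m)·ẍ + m·l·cosθ·θ̈ − m·l·sinθ·θ̇² = 16.452492 + -4.435145 − -0.078474 = 12.095821
step 2→3:
  ẍ = (ẋ'−ẋ)/dt = (0.662499077−0.782470143)/0.029915 = -4.010398
  θ̈ = (θ̇'−θ̇)/dt = (-1.359784278−-1.412155387)/0.029915 = 1.750664
  sinθ=-0.165803, cosθ=0.986159
  F = (M+m)·ẍ + m·l·cosθ·θ̈ − m·l·sinθ·θ̇² = -5.719506 + 0.806820 − -0.154520 = -4.758166
step 3→4:
  ẍ = (ẋ'−ẋ)/dt = (0.413013065−0.662499077)/0.029915 = -8.339830
  θ̈ = (θ̇'−θ̇)/dt = (-1.222016059−-1.359784278)/0.029915 = 4.605322
  sinθ=-0.207303, cosθ=0.978277
  F = (M+m)·ẍ + m·l·cosθ·θ̈ − m·l·sinθ·θ̇² = -11.894007 + 2.105468 − -0.179131 = -9.609407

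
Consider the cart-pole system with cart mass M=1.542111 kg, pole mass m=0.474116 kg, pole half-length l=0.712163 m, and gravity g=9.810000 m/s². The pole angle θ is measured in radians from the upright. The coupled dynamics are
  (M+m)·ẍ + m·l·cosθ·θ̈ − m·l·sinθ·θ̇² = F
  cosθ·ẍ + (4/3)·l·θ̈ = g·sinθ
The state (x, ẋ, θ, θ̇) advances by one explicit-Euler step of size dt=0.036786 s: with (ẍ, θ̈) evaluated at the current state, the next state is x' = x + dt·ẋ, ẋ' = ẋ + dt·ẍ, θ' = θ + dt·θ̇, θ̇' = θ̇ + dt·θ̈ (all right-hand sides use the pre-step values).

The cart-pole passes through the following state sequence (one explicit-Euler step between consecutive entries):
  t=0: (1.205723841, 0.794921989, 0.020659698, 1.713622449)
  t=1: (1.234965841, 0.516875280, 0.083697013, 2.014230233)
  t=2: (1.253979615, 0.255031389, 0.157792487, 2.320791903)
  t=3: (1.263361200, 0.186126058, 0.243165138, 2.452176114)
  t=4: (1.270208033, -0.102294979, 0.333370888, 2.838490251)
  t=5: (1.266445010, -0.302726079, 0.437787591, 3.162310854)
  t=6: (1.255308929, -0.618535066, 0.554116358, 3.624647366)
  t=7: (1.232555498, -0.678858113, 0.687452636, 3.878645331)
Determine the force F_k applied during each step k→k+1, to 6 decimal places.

step 0→1:
  ẍ = (ẋ'−ẋ)/dt = (0.516875280−0.794921989)/0.036786 = -7.558493
  θ̈ = (θ̇'−θ̇)/dt = (2.014230233−1.713622449)/0.036786 = 8.171799
  sinθ=0.020658, cosθ=0.999787
  F = (M+m)·ẍ + m·l·cosθ·θ̈ − m·l·sinθ·θ̇² = -15.239637 + 2.758602 − 0.020483 = -12.501518
step 1→2:
  ẍ = (ẋ'−ẋ)/dt = (0.255031389−0.516875280)/0.036786 = -7.118031
  θ̈ = (θ̇'−θ̇)/dt = (2.320791903−2.014230233)/0.036786 = 8.333651
  sinθ=0.083599, cosθ=0.996499
  F = (M+m)·ẍ + m·l·cosθ·θ̈ − m·l·sinθ·θ̇² = -14.351566 + 2.803989 − 0.114521 = -11.662098
step 2→3:
  ẍ = (ẋ'−ẋ)/dt = (0.186126058−0.255031389)/0.036786 = -1.873140
  θ̈ = (θ̇'−θ̇)/dt = (2.452176114−2.320791903)/0.036786 = 3.571582
  sinθ=0.157139, cosθ=0.987577
  F = (M+m)·ẍ + m·l·cosθ·θ̈ − m·l·sinθ·θ̇² = -3.776676 + 1.190955 − 0.285772 = -2.871492
step 3→4:
  ẍ = (ẋ'−ẋ)/dt = (-0.102294979−0.186126058)/0.036786 = -7.840511
  θ̈ = (θ̇'−θ̇)/dt = (2.838490251−2.452176114)/0.036786 = 10.501662
  sinθ=0.240776, cosθ=0.970581
  F = (M+m)·ẍ + m·l·cosθ·θ̈ − m·l·sinθ·θ̇² = -15.808250 + 3.441547 − 0.488855 = -12.855558
step 4→5:
  ẍ = (ẋ'−ẋ)/dt = (-0.302726079−-0.102294979)/0.036786 = -5.448570
  θ̈ = (θ̇'−θ̇)/dt = (3.162310854−2.838490251)/0.036786 = 8.802822
  sinθ=0.327230, cosθ=0.944945
  F = (M+m)·ẍ + m·l·cosθ·θ̈ − m·l·sinθ·θ̇² = -10.985554 + 2.808616 − 0.890209 = -9.067148
step 5→6:
  ẍ = (ẋ'−ẋ)/dt = (-0.618535066−-0.302726079)/0.036786 = -8.585032
  θ̈ = (θ̇'−θ̇)/dt = (3.624647366−3.162310854)/0.036786 = 12.568274
  sinθ=0.423937, cosθ=0.905692
  F = (M+m)·ẍ + m·l·cosθ·θ̈ − m·l·sinθ·θ̇² = -17.309373 + 3.843440 − 1.431443 = -14.897377
step 6→7:
  ẍ = (ẋ'−ẋ)/dt = (-0.678858113−-0.618535066)/0.036786 = -1.639837
  θ̈ = (θ̇'−θ̇)/dt = (3.878645331−3.624647366)/0.036786 = 6.904745
  sinθ=0.526192, cosθ=0.850366
  F = (M+m)·ẍ + m·l·cosθ·θ̈ − m·l·sinθ·θ̇² = -3.306284 + 1.982519 − 2.334210 = -3.657974

F_0 = -12.501518 N
F_1 = -11.662098 N
F_2 = -2.871492 N
F_3 = -12.855558 N
F_4 = -9.067148 N
F_5 = -14.897377 N
F_6 = -3.657974 N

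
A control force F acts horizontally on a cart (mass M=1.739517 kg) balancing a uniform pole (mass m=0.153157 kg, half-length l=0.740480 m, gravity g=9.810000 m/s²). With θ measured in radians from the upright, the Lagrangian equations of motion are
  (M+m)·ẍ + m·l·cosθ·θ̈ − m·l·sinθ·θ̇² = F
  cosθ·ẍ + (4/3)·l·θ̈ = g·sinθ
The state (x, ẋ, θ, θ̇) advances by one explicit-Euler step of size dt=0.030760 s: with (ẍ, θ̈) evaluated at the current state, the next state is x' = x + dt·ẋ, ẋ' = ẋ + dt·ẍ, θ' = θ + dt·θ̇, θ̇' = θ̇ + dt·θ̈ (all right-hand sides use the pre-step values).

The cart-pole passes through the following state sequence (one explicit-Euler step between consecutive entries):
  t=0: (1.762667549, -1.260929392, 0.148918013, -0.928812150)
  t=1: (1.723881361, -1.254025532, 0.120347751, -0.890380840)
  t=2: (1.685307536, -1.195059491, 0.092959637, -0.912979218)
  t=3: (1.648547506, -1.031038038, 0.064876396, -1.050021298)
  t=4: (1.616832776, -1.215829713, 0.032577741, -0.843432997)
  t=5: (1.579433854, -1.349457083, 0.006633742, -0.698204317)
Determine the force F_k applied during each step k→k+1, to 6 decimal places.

step 0→1:
  ẍ = (ẋ'−ẋ)/dt = (-1.254025532−-1.260929392)/0.030760 = 0.224443
  θ̈ = (θ̇'−θ̇)/dt = (-0.890380840−-0.928812150)/0.030760 = 1.249392
  sinθ=0.148368, cosθ=0.988932
  F = (M+m)·ẍ + m·l·cosθ·θ̈ − m·l·sinθ·θ̇² = 0.424797 + 0.140125 − 0.014516 = 0.550406
step 1→2:
  ẍ = (ẋ'−ẋ)/dt = (-1.195059491−-1.254025532)/0.030760 = 1.916971
  θ̈ = (θ̇'−θ̇)/dt = (-0.912979218−-0.890380840)/0.030760 = -0.734668
  sinθ=0.120057, cosθ=0.992767
  F = (M+m)·ẍ + m·l·cosθ·θ̈ − m·l·sinθ·θ̇² = 3.628202 + -0.082716 − 0.010794 = 3.534692
step 2→3:
  ẍ = (ẋ'−ẋ)/dt = (-1.031038038−-1.195059491)/0.030760 = 5.332297
  θ̈ = (θ̇'−θ̇)/dt = (-1.050021298−-0.912979218)/0.030760 = -4.455204
  sinθ=0.092826, cosθ=0.995682
  F = (M+m)·ẍ + m·l·cosθ·θ̈ − m·l·sinθ·θ̇² = 10.092300 + -0.503082 − 0.008775 = 9.580443
step 3→4:
  ẍ = (ẋ'−ẋ)/dt = (-1.215829713−-1.031038038)/0.030760 = -6.007532
  θ̈ = (θ̇'−θ̇)/dt = (-0.843432997−-1.050021298)/0.030760 = 6.716135
  sinθ=0.064831, cosθ=0.997896
  F = (M+m)·ẍ + m·l·cosθ·θ̈ − m·l·sinθ·θ̇² = -11.370299 + 0.760072 − 0.008106 = -10.618333
step 4→5:
  ẍ = (ẋ'−ẋ)/dt = (-1.349457083−-1.215829713)/0.030760 = -4.344193
  θ̈ = (θ̇'−θ̇)/dt = (-0.698204317−-0.843432997)/0.030760 = 4.721348
  sinθ=0.032572, cosθ=0.999469
  F = (M+m)·ẍ + m·l·cosθ·θ̈ − m·l·sinθ·θ̇² = -8.222141 + 0.535163 − 0.002628 = -7.689606

F_0 = 0.550406 N
F_1 = 3.534692 N
F_2 = 9.580443 N
F_3 = -10.618333 N
F_4 = -7.689606 N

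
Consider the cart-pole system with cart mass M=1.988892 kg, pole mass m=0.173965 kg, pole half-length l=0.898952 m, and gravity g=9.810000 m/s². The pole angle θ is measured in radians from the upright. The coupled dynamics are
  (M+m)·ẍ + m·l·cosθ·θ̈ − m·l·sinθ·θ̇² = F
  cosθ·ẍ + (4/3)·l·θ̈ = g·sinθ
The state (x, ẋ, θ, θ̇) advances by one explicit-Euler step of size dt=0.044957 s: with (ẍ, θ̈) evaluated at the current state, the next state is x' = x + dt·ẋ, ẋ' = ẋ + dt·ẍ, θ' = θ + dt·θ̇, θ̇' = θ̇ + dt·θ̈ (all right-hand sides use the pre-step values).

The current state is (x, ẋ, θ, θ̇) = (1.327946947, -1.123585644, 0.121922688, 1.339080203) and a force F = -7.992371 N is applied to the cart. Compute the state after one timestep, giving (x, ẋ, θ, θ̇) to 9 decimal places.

(1.277433907, -1.302872783, 0.182123717, 1.532300567)

sinθ=0.121620846, cosθ=0.992576632
temp = (F + m·l·θ̇²·sinθ)/(M+m) = (-7.992371 + 0.034105120)/2.162857 = -3.679515511
θ̈ = (g·sinθ − cosθ·temp)/(l·(4/3 − m·cos²θ/(M+m))) = 4.297892738
ẍ = temp − m·l·θ̈·cosθ/(M+m) = -3.987969362
Euler: x'=1.327946947+0.044957·-1.123585644=1.277433907, ẋ'=-1.123585644+0.044957·-3.987969362=-1.302872783
       θ'=0.121922688+0.044957·1.339080203=0.182123717, θ̇'=1.339080203+0.044957·4.297892738=1.532300567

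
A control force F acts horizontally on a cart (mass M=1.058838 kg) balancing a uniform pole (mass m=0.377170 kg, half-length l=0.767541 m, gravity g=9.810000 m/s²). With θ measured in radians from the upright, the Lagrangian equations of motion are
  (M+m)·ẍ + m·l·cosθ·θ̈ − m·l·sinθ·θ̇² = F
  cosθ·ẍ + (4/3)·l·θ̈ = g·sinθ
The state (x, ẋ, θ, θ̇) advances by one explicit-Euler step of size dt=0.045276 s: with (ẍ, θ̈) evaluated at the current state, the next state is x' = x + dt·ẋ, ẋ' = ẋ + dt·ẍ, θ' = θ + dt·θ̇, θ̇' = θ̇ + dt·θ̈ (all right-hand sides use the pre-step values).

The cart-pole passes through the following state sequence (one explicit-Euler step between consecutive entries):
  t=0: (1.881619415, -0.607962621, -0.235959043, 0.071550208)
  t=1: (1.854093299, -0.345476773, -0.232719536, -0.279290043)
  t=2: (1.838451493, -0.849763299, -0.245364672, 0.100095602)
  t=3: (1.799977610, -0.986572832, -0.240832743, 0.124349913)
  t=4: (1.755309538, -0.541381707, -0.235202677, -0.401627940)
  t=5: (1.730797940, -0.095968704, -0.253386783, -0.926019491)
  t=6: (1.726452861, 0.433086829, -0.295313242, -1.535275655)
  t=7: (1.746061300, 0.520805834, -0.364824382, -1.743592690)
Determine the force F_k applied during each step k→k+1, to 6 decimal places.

F_0 = 6.144444 N
F_1 = -13.628738 N
F_2 = -4.188014 N
F_3 = 10.855060 N
F_4 = 10.877311 N
F_5 = 13.070981 N
F_6 = 1.706442 N

step 0→1:
  ẍ = (ẋ'−ẋ)/dt = (-0.345476773−-0.607962621)/0.045276 = 5.797461
  θ̈ = (θ̇'−θ̇)/dt = (-0.279290043−0.071550208)/0.045276 = -7.748923
  sinθ=-0.233776, cosθ=0.972291
  F = (M+m)·ẍ + m·l·cosθ·θ̈ − m·l·sinθ·θ̇² = 8.325201 + -2.181103 − -0.000346 = 6.144444
step 1→2:
  ẍ = (ẋ'−ẋ)/dt = (-0.849763299−-0.345476773)/0.045276 = -11.138054
  θ̈ = (θ̇'−θ̇)/dt = (0.100095602−-0.279290043)/0.045276 = 8.379398
  sinθ=-0.230625, cosθ=0.973043
  F = (M+m)·ẍ + m·l·cosθ·θ̈ − m·l·sinθ·θ̇² = -15.994334 + 2.360389 − -0.005208 = -13.628738
step 2→3:
  ẍ = (ẋ'−ẋ)/dt = (-0.986572832−-0.849763299)/0.045276 = -3.021679
  θ̈ = (θ̇'−θ̇)/dt = (0.124349913−0.100095602)/0.045276 = 0.535699
  sinθ=-0.242910, cosθ=0.970049
  F = (M+m)·ẍ + m·l·cosθ·θ̈ − m·l·sinθ·θ̇² = -4.339155 + 0.150436 − -0.000705 = -4.188014
step 3→4:
  ẍ = (ẋ'−ẋ)/dt = (-0.541381707−-0.986572832)/0.045276 = 9.832828
  θ̈ = (θ̇'−θ̇)/dt = (-0.401627940−0.124349913)/0.045276 = -11.617145
  sinθ=-0.238511, cosθ=0.971140
  F = (M+m)·ẍ + m·l·cosθ·θ̈ − m·l·sinθ·θ̇² = 14.120020 + -3.266027 − -0.001068 = 10.855060
step 4→5:
  ẍ = (ẋ'−ẋ)/dt = (-0.095968704−-0.541381707)/0.045276 = 9.837729
  θ̈ = (θ̇'−θ̇)/dt = (-0.926019491−-0.401627940)/0.045276 = -11.582109
  sinθ=-0.233040, cosθ=0.972467
  F = (M+m)·ẍ + m·l·cosθ·θ̈ − m·l·sinθ·θ̇² = 14.127057 + -3.260628 − -0.010882 = 10.877311
step 5→6:
  ẍ = (ẋ'−ẋ)/dt = (0.433086829−-0.095968704)/0.045276 = 11.685121
  θ̈ = (θ̇'−θ̇)/dt = (-1.535275655−-0.926019491)/0.045276 = -13.456493
  sinθ=-0.250684, cosθ=0.968069
  F = (M+m)·ẍ + m·l·cosθ·θ̈ − m·l·sinθ·θ̇² = 16.779927 + -3.771177 − -0.062231 = 13.070981
step 6→7:
  ẍ = (ẋ'−ẋ)/dt = (0.520805834−0.433086829)/0.045276 = 1.937428
  θ̈ = (θ̇'−θ̇)/dt = (-1.743592690−-1.535275655)/0.045276 = -4.601048
  sinθ=-0.291040, cosθ=0.956711
  F = (M+m)·ẍ + m·l·cosθ·θ̈ − m·l·sinθ·θ̇² = 2.782163 + -1.274313 − -0.198593 = 1.706442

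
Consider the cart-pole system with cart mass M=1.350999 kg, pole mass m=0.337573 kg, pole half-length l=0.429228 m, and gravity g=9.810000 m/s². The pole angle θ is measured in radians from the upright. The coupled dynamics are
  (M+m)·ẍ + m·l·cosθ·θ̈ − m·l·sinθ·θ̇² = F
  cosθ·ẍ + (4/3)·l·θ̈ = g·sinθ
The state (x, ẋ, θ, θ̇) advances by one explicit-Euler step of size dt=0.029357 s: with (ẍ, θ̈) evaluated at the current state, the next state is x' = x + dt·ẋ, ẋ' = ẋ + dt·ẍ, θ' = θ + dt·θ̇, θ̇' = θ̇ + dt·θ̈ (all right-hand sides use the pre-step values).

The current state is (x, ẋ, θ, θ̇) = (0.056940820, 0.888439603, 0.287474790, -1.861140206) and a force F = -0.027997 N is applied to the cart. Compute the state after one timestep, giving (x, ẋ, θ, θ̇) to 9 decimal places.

sinθ=0.283531549, cosθ=0.958962909
temp = (F + m·l·θ̇²·sinθ)/(M+m) = (-0.027997 + 0.142303415)/1.688572 = 0.067694131
θ̈ = (g·sinθ − cosθ·temp)/(l·(4/3 − m·cos²θ/(M+m))) = 5.505814983
ẍ = temp − m·l·θ̈·cosθ/(M+m) = -0.385369903
Euler: x'=0.056940820+0.029357·0.888439603=0.083022741, ẋ'=0.888439603+0.029357·-0.385369903=0.877126299
       θ'=0.287474790+0.029357·-1.861140206=0.232837297, θ̇'=-1.861140206+0.029357·5.505814983=-1.699505996

(0.083022741, 0.877126299, 0.232837297, -1.699505996)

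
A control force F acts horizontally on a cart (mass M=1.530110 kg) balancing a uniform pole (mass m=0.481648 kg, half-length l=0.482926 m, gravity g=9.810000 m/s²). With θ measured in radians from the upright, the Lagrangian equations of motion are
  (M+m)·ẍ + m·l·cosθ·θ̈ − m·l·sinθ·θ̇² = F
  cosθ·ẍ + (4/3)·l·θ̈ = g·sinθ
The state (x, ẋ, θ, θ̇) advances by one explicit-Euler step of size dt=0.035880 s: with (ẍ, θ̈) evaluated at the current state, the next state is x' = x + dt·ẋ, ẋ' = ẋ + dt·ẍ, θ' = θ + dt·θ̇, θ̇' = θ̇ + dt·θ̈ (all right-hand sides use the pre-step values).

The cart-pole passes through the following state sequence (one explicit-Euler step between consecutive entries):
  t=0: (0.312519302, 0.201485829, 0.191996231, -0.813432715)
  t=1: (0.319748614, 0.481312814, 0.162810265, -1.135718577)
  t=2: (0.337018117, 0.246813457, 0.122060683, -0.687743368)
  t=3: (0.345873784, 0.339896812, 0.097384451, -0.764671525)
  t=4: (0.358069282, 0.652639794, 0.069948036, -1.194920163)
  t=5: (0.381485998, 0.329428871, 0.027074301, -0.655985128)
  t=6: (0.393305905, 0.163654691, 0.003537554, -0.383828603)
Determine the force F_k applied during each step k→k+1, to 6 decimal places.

F_0 = 13.609367 N
F_1 = -10.331093 N
F_2 = 4.710707 N
F_3 = 14.746012 N
F_4 = -14.660119 N
F_5 = -7.533842 N

step 0→1:
  ẍ = (ẋ'−ẋ)/dt = (0.481312814−0.201485829)/0.035880 = 7.798968
  θ̈ = (θ̇'−θ̇)/dt = (-1.135718577−-0.813432715)/0.035880 = -8.982326
  sinθ=0.190819, cosθ=0.981625
  F = (M+m)·ẍ + m·l·cosθ·θ̈ − m·l·sinθ·θ̇² = 15.689637 + -2.050902 − 0.029368 = 13.609367
step 1→2:
  ẍ = (ẋ'−ẋ)/dt = (0.246813457−0.481312814)/0.035880 = -6.535657
  θ̈ = (θ̇'−θ̇)/dt = (-0.687743368−-1.135718577)/0.035880 = 12.485374
  sinθ=0.162092, cosθ=0.986776
  F = (M+m)·ẍ + m·l·cosθ·θ̈ − m·l·sinθ·θ̇² = -13.148159 + 2.865697 − 0.048631 = -10.331093
step 2→3:
  ẍ = (ẋ'−ẋ)/dt = (0.339896812−0.246813457)/0.035880 = 2.594296
  θ̈ = (θ̇'−θ̇)/dt = (-0.764671525−-0.687743368)/0.035880 = -2.144040
  sinθ=0.121758, cosθ=0.992560
  F = (M+m)·ẍ + m·l·cosθ·θ̈ − m·l·sinθ·θ̇² = 5.219097 + -0.494994 − 0.013396 = 4.710707
step 3→4:
  ẍ = (ẋ'−ẋ)/dt = (0.652639794−0.339896812)/0.035880 = 8.716360
  θ̈ = (θ̇'−θ̇)/dt = (-1.194920163−-0.764671525)/0.035880 = -11.991322
  sinθ=0.097231, cosθ=0.995262
  F = (M+m)·ẍ + m·l·cosθ·θ̈ − m·l·sinθ·θ̇² = 17.535206 + -2.775970 − 0.013224 = 14.746012
step 4→5:
  ẍ = (ẋ'−ẋ)/dt = (0.329428871−0.652639794)/0.035880 = -9.008108
  θ̈ = (θ̇'−θ̇)/dt = (-0.655985128−-1.194920163)/0.035880 = 15.020486
  sinθ=0.069891, cosθ=0.997555
  F = (M+m)·ẍ + m·l·cosθ·θ̈ − m·l·sinθ·θ̇² = -18.122134 + 3.485227 − 0.023212 = -14.660119
step 5→6:
  ẍ = (ẋ'−ẋ)/dt = (0.163654691−0.329428871)/0.035880 = -4.620239
  θ̈ = (θ̇'−θ̇)/dt = (-0.383828603−-0.655985128)/0.035880 = 7.585187
  sinθ=0.027071, cosθ=0.999634
  F = (M+m)·ẍ + m·l·cosθ·θ̈ − m·l·sinθ·θ̇² = -9.294803 + 1.763671 − 0.002710 = -7.533842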